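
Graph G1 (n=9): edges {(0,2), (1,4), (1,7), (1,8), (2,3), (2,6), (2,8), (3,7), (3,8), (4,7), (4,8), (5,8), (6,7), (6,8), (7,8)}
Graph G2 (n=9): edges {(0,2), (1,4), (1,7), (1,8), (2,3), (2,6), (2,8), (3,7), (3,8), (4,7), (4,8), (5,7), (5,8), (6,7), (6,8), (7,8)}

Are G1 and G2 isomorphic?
No, not isomorphic

The graphs are NOT isomorphic.

Counting edges: G1 has 15 edge(s); G2 has 16 edge(s).
Edge count is an isomorphism invariant (a bijection on vertices induces a bijection on edges), so differing edge counts rule out isomorphism.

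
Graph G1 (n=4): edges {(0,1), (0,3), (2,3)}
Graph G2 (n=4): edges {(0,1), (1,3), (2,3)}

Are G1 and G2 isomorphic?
Yes, isomorphic

The graphs are isomorphic.
One valid mapping φ: V(G1) → V(G2): 0→1, 1→0, 2→2, 3→3

Verify φ preserves adjacency — for each edge of G1, its image is an edge of G2:
  (0,1) → (φ(0),φ(1)) = (0,1) ∈ E(G2) ✓
  (0,3) → (φ(0),φ(3)) = (1,3) ∈ E(G2) ✓
  (2,3) → (φ(2),φ(3)) = (2,3) ∈ E(G2) ✓
All 3 edges of G1 map to edges of G2, and |E(G1)| = |E(G2)| = 3, so φ is a bijection on edges as well as vertices. Hence G1 ≅ G2.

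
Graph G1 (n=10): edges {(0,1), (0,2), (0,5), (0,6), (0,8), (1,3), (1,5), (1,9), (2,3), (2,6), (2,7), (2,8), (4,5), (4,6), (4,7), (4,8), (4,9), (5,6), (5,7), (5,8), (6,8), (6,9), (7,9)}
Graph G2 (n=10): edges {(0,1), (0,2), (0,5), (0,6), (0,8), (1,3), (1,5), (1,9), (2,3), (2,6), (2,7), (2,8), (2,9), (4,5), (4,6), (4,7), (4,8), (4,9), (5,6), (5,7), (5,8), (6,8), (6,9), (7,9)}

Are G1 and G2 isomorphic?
No, not isomorphic

The graphs are NOT isomorphic.

Counting edges: G1 has 23 edge(s); G2 has 24 edge(s).
Edge count is an isomorphism invariant (a bijection on vertices induces a bijection on edges), so differing edge counts rule out isomorphism.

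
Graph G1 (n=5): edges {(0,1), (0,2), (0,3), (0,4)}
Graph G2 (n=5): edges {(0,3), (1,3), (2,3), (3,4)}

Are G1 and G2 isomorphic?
Yes, isomorphic

The graphs are isomorphic.
One valid mapping φ: V(G1) → V(G2): 0→3, 1→1, 2→0, 3→4, 4→2

Verify φ preserves adjacency — for each edge of G1, its image is an edge of G2:
  (0,1) → (φ(0),φ(1)) = (1,3) ∈ E(G2) ✓
  (0,2) → (φ(0),φ(2)) = (0,3) ∈ E(G2) ✓
  (0,3) → (φ(0),φ(3)) = (3,4) ∈ E(G2) ✓
  (0,4) → (φ(0),φ(4)) = (2,3) ∈ E(G2) ✓
All 4 edges of G1 map to edges of G2, and |E(G1)| = |E(G2)| = 4, so φ is a bijection on edges as well as vertices. Hence G1 ≅ G2.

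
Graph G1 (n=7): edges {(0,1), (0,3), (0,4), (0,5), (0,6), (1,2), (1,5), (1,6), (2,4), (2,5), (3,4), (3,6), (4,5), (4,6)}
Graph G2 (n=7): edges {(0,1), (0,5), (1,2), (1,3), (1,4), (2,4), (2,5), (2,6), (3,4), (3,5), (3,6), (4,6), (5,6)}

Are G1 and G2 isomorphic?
No, not isomorphic

The graphs are NOT isomorphic.

Counting triangles (3-cliques): G1 has 9, G2 has 6.
Triangle count is an isomorphism invariant, so differing triangle counts rule out isomorphism.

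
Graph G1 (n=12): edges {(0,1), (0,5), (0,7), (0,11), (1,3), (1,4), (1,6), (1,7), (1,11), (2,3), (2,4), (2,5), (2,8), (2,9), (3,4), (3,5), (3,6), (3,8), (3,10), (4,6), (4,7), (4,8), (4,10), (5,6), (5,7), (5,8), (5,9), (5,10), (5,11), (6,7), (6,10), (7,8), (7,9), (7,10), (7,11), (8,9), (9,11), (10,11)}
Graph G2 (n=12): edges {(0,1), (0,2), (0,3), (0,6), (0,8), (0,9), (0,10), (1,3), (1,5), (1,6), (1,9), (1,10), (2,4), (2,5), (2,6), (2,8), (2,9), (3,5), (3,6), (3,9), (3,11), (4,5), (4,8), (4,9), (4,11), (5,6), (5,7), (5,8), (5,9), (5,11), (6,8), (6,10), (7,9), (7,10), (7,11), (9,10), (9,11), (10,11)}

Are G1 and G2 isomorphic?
Yes, isomorphic

The graphs are isomorphic.
One valid mapping φ: V(G1) → V(G2): 0→7, 1→10, 2→8, 3→6, 4→0, 5→5, 6→1, 7→9, 8→2, 9→4, 10→3, 11→11

Verify φ preserves adjacency — for each edge of G1, its image is an edge of G2:
  (0,1) → (φ(0),φ(1)) = (7,10) ∈ E(G2) ✓
  (0,5) → (φ(0),φ(5)) = (5,7) ∈ E(G2) ✓
  (0,7) → (φ(0),φ(7)) = (7,9) ∈ E(G2) ✓
  (0,11) → (φ(0),φ(11)) = (7,11) ∈ E(G2) ✓
  (1,3) → (φ(1),φ(3)) = (6,10) ∈ E(G2) ✓
  (1,4) → (φ(1),φ(4)) = (0,10) ∈ E(G2) ✓
  (1,6) → (φ(1),φ(6)) = (1,10) ∈ E(G2) ✓
  (1,7) → (φ(1),φ(7)) = (9,10) ∈ E(G2) ✓
  (1,11) → (φ(1),φ(11)) = (10,11) ∈ E(G2) ✓
  (2,3) → (φ(2),φ(3)) = (6,8) ∈ E(G2) ✓
  (2,4) → (φ(2),φ(4)) = (0,8) ∈ E(G2) ✓
  (2,5) → (φ(2),φ(5)) = (5,8) ∈ E(G2) ✓
  (2,8) → (φ(2),φ(8)) = (2,8) ∈ E(G2) ✓
  (2,9) → (φ(2),φ(9)) = (4,8) ∈ E(G2) ✓
  (3,4) → (φ(3),φ(4)) = (0,6) ∈ E(G2) ✓
  (3,5) → (φ(3),φ(5)) = (5,6) ∈ E(G2) ✓
  (3,6) → (φ(3),φ(6)) = (1,6) ∈ E(G2) ✓
  (3,8) → (φ(3),φ(8)) = (2,6) ∈ E(G2) ✓
  (3,10) → (φ(3),φ(10)) = (3,6) ∈ E(G2) ✓
  (4,6) → (φ(4),φ(6)) = (0,1) ∈ E(G2) ✓
  (4,7) → (φ(4),φ(7)) = (0,9) ∈ E(G2) ✓
  (4,8) → (φ(4),φ(8)) = (0,2) ∈ E(G2) ✓
  (4,10) → (φ(4),φ(10)) = (0,3) ∈ E(G2) ✓
  (5,6) → (φ(5),φ(6)) = (1,5) ∈ E(G2) ✓
  (5,7) → (φ(5),φ(7)) = (5,9) ∈ E(G2) ✓
  (5,8) → (φ(5),φ(8)) = (2,5) ∈ E(G2) ✓
  (5,9) → (φ(5),φ(9)) = (4,5) ∈ E(G2) ✓
  (5,10) → (φ(5),φ(10)) = (3,5) ∈ E(G2) ✓
  (5,11) → (φ(5),φ(11)) = (5,11) ∈ E(G2) ✓
  (6,7) → (φ(6),φ(7)) = (1,9) ∈ E(G2) ✓
  (6,10) → (φ(6),φ(10)) = (1,3) ∈ E(G2) ✓
  (7,8) → (φ(7),φ(8)) = (2,9) ∈ E(G2) ✓
  (7,9) → (φ(7),φ(9)) = (4,9) ∈ E(G2) ✓
  (7,10) → (φ(7),φ(10)) = (3,9) ∈ E(G2) ✓
  (7,11) → (φ(7),φ(11)) = (9,11) ∈ E(G2) ✓
  (8,9) → (φ(8),φ(9)) = (2,4) ∈ E(G2) ✓
  (9,11) → (φ(9),φ(11)) = (4,11) ∈ E(G2) ✓
  (10,11) → (φ(10),φ(11)) = (3,11) ∈ E(G2) ✓
All 38 edges of G1 map to edges of G2, and |E(G1)| = |E(G2)| = 38, so φ is a bijection on edges as well as vertices. Hence G1 ≅ G2.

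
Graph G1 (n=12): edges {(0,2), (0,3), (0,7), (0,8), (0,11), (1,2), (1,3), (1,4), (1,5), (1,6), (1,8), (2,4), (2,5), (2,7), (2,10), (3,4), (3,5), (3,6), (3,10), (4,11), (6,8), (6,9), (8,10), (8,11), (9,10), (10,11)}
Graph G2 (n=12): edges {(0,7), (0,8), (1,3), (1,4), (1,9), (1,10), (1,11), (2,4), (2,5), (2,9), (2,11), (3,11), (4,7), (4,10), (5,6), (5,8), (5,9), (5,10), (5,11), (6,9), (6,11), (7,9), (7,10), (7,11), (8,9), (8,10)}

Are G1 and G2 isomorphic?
Yes, isomorphic

The graphs are isomorphic.
One valid mapping φ: V(G1) → V(G2): 0→1, 1→5, 2→11, 3→9, 4→2, 5→6, 6→8, 7→3, 8→10, 9→0, 10→7, 11→4

Verify φ preserves adjacency — for each edge of G1, its image is an edge of G2:
  (0,2) → (φ(0),φ(2)) = (1,11) ∈ E(G2) ✓
  (0,3) → (φ(0),φ(3)) = (1,9) ∈ E(G2) ✓
  (0,7) → (φ(0),φ(7)) = (1,3) ∈ E(G2) ✓
  (0,8) → (φ(0),φ(8)) = (1,10) ∈ E(G2) ✓
  (0,11) → (φ(0),φ(11)) = (1,4) ∈ E(G2) ✓
  (1,2) → (φ(1),φ(2)) = (5,11) ∈ E(G2) ✓
  (1,3) → (φ(1),φ(3)) = (5,9) ∈ E(G2) ✓
  (1,4) → (φ(1),φ(4)) = (2,5) ∈ E(G2) ✓
  (1,5) → (φ(1),φ(5)) = (5,6) ∈ E(G2) ✓
  (1,6) → (φ(1),φ(6)) = (5,8) ∈ E(G2) ✓
  (1,8) → (φ(1),φ(8)) = (5,10) ∈ E(G2) ✓
  (2,4) → (φ(2),φ(4)) = (2,11) ∈ E(G2) ✓
  (2,5) → (φ(2),φ(5)) = (6,11) ∈ E(G2) ✓
  (2,7) → (φ(2),φ(7)) = (3,11) ∈ E(G2) ✓
  (2,10) → (φ(2),φ(10)) = (7,11) ∈ E(G2) ✓
  (3,4) → (φ(3),φ(4)) = (2,9) ∈ E(G2) ✓
  (3,5) → (φ(3),φ(5)) = (6,9) ∈ E(G2) ✓
  (3,6) → (φ(3),φ(6)) = (8,9) ∈ E(G2) ✓
  (3,10) → (φ(3),φ(10)) = (7,9) ∈ E(G2) ✓
  (4,11) → (φ(4),φ(11)) = (2,4) ∈ E(G2) ✓
  (6,8) → (φ(6),φ(8)) = (8,10) ∈ E(G2) ✓
  (6,9) → (φ(6),φ(9)) = (0,8) ∈ E(G2) ✓
  (8,10) → (φ(8),φ(10)) = (7,10) ∈ E(G2) ✓
  (8,11) → (φ(8),φ(11)) = (4,10) ∈ E(G2) ✓
  (9,10) → (φ(9),φ(10)) = (0,7) ∈ E(G2) ✓
  (10,11) → (φ(10),φ(11)) = (4,7) ∈ E(G2) ✓
All 26 edges of G1 map to edges of G2, and |E(G1)| = |E(G2)| = 26, so φ is a bijection on edges as well as vertices. Hence G1 ≅ G2.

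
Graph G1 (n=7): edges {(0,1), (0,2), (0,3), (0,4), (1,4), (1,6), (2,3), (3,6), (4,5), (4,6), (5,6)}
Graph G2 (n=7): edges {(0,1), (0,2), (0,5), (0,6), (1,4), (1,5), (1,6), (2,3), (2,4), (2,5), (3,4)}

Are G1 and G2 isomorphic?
Yes, isomorphic

The graphs are isomorphic.
One valid mapping φ: V(G1) → V(G2): 0→2, 1→5, 2→3, 3→4, 4→0, 5→6, 6→1

Verify φ preserves adjacency — for each edge of G1, its image is an edge of G2:
  (0,1) → (φ(0),φ(1)) = (2,5) ∈ E(G2) ✓
  (0,2) → (φ(0),φ(2)) = (2,3) ∈ E(G2) ✓
  (0,3) → (φ(0),φ(3)) = (2,4) ∈ E(G2) ✓
  (0,4) → (φ(0),φ(4)) = (0,2) ∈ E(G2) ✓
  (1,4) → (φ(1),φ(4)) = (0,5) ∈ E(G2) ✓
  (1,6) → (φ(1),φ(6)) = (1,5) ∈ E(G2) ✓
  (2,3) → (φ(2),φ(3)) = (3,4) ∈ E(G2) ✓
  (3,6) → (φ(3),φ(6)) = (1,4) ∈ E(G2) ✓
  (4,5) → (φ(4),φ(5)) = (0,6) ∈ E(G2) ✓
  (4,6) → (φ(4),φ(6)) = (0,1) ∈ E(G2) ✓
  (5,6) → (φ(5),φ(6)) = (1,6) ∈ E(G2) ✓
All 11 edges of G1 map to edges of G2, and |E(G1)| = |E(G2)| = 11, so φ is a bijection on edges as well as vertices. Hence G1 ≅ G2.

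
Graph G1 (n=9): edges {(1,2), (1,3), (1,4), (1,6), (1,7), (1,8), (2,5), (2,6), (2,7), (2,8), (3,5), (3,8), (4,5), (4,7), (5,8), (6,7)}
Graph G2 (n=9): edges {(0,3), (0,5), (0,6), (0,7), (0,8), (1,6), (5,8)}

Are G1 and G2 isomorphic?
No, not isomorphic

The graphs are NOT isomorphic.

Connected components of G1: 2 component(s) with vertex sets [[0], [1, 2, 3, 4, 5, 6, 7, 8]], sizes [1, 8].
Connected components of G2: 3 component(s) with vertex sets [[2], [4], [0, 1, 3, 5, 6, 7, 8]], sizes [1, 1, 7].
The number of connected components (and the multiset of component sizes) is an isomorphism invariant — an isomorphism maps each component of G1 bijectively onto a component of G2. Since G1 has 2 component(s) and G2 has 3, they cannot be isomorphic.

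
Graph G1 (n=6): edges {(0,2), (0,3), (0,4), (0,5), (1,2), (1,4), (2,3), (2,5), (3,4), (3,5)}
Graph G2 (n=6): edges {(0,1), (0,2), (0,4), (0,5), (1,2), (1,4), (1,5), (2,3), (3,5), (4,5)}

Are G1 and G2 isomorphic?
Yes, isomorphic

The graphs are isomorphic.
One valid mapping φ: V(G1) → V(G2): 0→0, 1→3, 2→5, 3→1, 4→2, 5→4

Verify φ preserves adjacency — for each edge of G1, its image is an edge of G2:
  (0,2) → (φ(0),φ(2)) = (0,5) ∈ E(G2) ✓
  (0,3) → (φ(0),φ(3)) = (0,1) ∈ E(G2) ✓
  (0,4) → (φ(0),φ(4)) = (0,2) ∈ E(G2) ✓
  (0,5) → (φ(0),φ(5)) = (0,4) ∈ E(G2) ✓
  (1,2) → (φ(1),φ(2)) = (3,5) ∈ E(G2) ✓
  (1,4) → (φ(1),φ(4)) = (2,3) ∈ E(G2) ✓
  (2,3) → (φ(2),φ(3)) = (1,5) ∈ E(G2) ✓
  (2,5) → (φ(2),φ(5)) = (4,5) ∈ E(G2) ✓
  (3,4) → (φ(3),φ(4)) = (1,2) ∈ E(G2) ✓
  (3,5) → (φ(3),φ(5)) = (1,4) ∈ E(G2) ✓
All 10 edges of G1 map to edges of G2, and |E(G1)| = |E(G2)| = 10, so φ is a bijection on edges as well as vertices. Hence G1 ≅ G2.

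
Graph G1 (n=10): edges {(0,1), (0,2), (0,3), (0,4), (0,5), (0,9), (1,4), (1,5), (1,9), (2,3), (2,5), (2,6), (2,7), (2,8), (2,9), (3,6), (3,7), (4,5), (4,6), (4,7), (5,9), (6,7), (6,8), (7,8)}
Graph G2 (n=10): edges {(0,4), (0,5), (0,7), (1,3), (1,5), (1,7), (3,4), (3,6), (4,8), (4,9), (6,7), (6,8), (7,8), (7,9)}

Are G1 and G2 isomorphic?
No, not isomorphic

The graphs are NOT isomorphic.

Connected components of G1: 1 component(s) with vertex sets [[0, 1, 2, 3, 4, 5, 6, 7, 8, 9]], sizes [10].
Connected components of G2: 2 component(s) with vertex sets [[2], [0, 1, 3, 4, 5, 6, 7, 8, 9]], sizes [1, 9].
The number of connected components (and the multiset of component sizes) is an isomorphism invariant — an isomorphism maps each component of G1 bijectively onto a component of G2. Since G1 has 1 component(s) and G2 has 2, they cannot be isomorphic.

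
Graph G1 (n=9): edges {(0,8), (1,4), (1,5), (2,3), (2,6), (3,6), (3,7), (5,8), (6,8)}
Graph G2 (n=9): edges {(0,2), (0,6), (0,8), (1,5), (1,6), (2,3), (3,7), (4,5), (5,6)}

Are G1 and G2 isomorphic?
Yes, isomorphic

The graphs are isomorphic.
One valid mapping φ: V(G1) → V(G2): 0→8, 1→3, 2→1, 3→5, 4→7, 5→2, 6→6, 7→4, 8→0

Verify φ preserves adjacency — for each edge of G1, its image is an edge of G2:
  (0,8) → (φ(0),φ(8)) = (0,8) ∈ E(G2) ✓
  (1,4) → (φ(1),φ(4)) = (3,7) ∈ E(G2) ✓
  (1,5) → (φ(1),φ(5)) = (2,3) ∈ E(G2) ✓
  (2,3) → (φ(2),φ(3)) = (1,5) ∈ E(G2) ✓
  (2,6) → (φ(2),φ(6)) = (1,6) ∈ E(G2) ✓
  (3,6) → (φ(3),φ(6)) = (5,6) ∈ E(G2) ✓
  (3,7) → (φ(3),φ(7)) = (4,5) ∈ E(G2) ✓
  (5,8) → (φ(5),φ(8)) = (0,2) ∈ E(G2) ✓
  (6,8) → (φ(6),φ(8)) = (0,6) ∈ E(G2) ✓
All 9 edges of G1 map to edges of G2, and |E(G1)| = |E(G2)| = 9, so φ is a bijection on edges as well as vertices. Hence G1 ≅ G2.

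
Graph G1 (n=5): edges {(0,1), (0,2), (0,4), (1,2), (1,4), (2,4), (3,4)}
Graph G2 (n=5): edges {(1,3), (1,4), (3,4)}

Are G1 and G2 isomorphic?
No, not isomorphic

The graphs are NOT isomorphic.

Degrees in G1: deg(0)=3, deg(1)=3, deg(2)=3, deg(3)=1, deg(4)=4.
Sorted degree sequence of G1: [4, 3, 3, 3, 1].
Degrees in G2: deg(0)=0, deg(1)=2, deg(2)=0, deg(3)=2, deg(4)=2.
Sorted degree sequence of G2: [2, 2, 2, 0, 0].
The (sorted) degree sequence is an isomorphism invariant, so since G1 and G2 have different degree sequences they cannot be isomorphic.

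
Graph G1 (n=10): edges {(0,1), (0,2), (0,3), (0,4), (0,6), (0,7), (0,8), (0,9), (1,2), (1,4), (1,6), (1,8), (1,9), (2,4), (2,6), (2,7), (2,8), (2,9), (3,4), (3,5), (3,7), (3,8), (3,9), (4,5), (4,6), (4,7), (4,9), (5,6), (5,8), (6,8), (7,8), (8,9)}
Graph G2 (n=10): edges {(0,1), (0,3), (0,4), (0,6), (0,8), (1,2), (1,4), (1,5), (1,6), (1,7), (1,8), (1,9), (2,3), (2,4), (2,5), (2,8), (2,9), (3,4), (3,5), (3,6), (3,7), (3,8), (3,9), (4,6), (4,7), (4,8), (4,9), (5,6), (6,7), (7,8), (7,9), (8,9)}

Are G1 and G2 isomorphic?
Yes, isomorphic

The graphs are isomorphic.
One valid mapping φ: V(G1) → V(G2): 0→4, 1→9, 2→8, 3→6, 4→1, 5→5, 6→2, 7→0, 8→3, 9→7

Verify φ preserves adjacency — for each edge of G1, its image is an edge of G2:
  (0,1) → (φ(0),φ(1)) = (4,9) ∈ E(G2) ✓
  (0,2) → (φ(0),φ(2)) = (4,8) ∈ E(G2) ✓
  (0,3) → (φ(0),φ(3)) = (4,6) ∈ E(G2) ✓
  (0,4) → (φ(0),φ(4)) = (1,4) ∈ E(G2) ✓
  (0,6) → (φ(0),φ(6)) = (2,4) ∈ E(G2) ✓
  (0,7) → (φ(0),φ(7)) = (0,4) ∈ E(G2) ✓
  (0,8) → (φ(0),φ(8)) = (3,4) ∈ E(G2) ✓
  (0,9) → (φ(0),φ(9)) = (4,7) ∈ E(G2) ✓
  (1,2) → (φ(1),φ(2)) = (8,9) ∈ E(G2) ✓
  (1,4) → (φ(1),φ(4)) = (1,9) ∈ E(G2) ✓
  (1,6) → (φ(1),φ(6)) = (2,9) ∈ E(G2) ✓
  (1,8) → (φ(1),φ(8)) = (3,9) ∈ E(G2) ✓
  (1,9) → (φ(1),φ(9)) = (7,9) ∈ E(G2) ✓
  (2,4) → (φ(2),φ(4)) = (1,8) ∈ E(G2) ✓
  (2,6) → (φ(2),φ(6)) = (2,8) ∈ E(G2) ✓
  (2,7) → (φ(2),φ(7)) = (0,8) ∈ E(G2) ✓
  (2,8) → (φ(2),φ(8)) = (3,8) ∈ E(G2) ✓
  (2,9) → (φ(2),φ(9)) = (7,8) ∈ E(G2) ✓
  (3,4) → (φ(3),φ(4)) = (1,6) ∈ E(G2) ✓
  (3,5) → (φ(3),φ(5)) = (5,6) ∈ E(G2) ✓
  (3,7) → (φ(3),φ(7)) = (0,6) ∈ E(G2) ✓
  (3,8) → (φ(3),φ(8)) = (3,6) ∈ E(G2) ✓
  (3,9) → (φ(3),φ(9)) = (6,7) ∈ E(G2) ✓
  (4,5) → (φ(4),φ(5)) = (1,5) ∈ E(G2) ✓
  (4,6) → (φ(4),φ(6)) = (1,2) ∈ E(G2) ✓
  (4,7) → (φ(4),φ(7)) = (0,1) ∈ E(G2) ✓
  (4,9) → (φ(4),φ(9)) = (1,7) ∈ E(G2) ✓
  (5,6) → (φ(5),φ(6)) = (2,5) ∈ E(G2) ✓
  (5,8) → (φ(5),φ(8)) = (3,5) ∈ E(G2) ✓
  (6,8) → (φ(6),φ(8)) = (2,3) ∈ E(G2) ✓
  (7,8) → (φ(7),φ(8)) = (0,3) ∈ E(G2) ✓
  (8,9) → (φ(8),φ(9)) = (3,7) ∈ E(G2) ✓
All 32 edges of G1 map to edges of G2, and |E(G1)| = |E(G2)| = 32, so φ is a bijection on edges as well as vertices. Hence G1 ≅ G2.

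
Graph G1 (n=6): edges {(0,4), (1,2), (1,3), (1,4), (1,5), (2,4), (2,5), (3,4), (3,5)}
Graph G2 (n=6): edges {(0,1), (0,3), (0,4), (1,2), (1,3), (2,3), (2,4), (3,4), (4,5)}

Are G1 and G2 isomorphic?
Yes, isomorphic

The graphs are isomorphic.
One valid mapping φ: V(G1) → V(G2): 0→5, 1→3, 2→0, 3→2, 4→4, 5→1

Verify φ preserves adjacency — for each edge of G1, its image is an edge of G2:
  (0,4) → (φ(0),φ(4)) = (4,5) ∈ E(G2) ✓
  (1,2) → (φ(1),φ(2)) = (0,3) ∈ E(G2) ✓
  (1,3) → (φ(1),φ(3)) = (2,3) ∈ E(G2) ✓
  (1,4) → (φ(1),φ(4)) = (3,4) ∈ E(G2) ✓
  (1,5) → (φ(1),φ(5)) = (1,3) ∈ E(G2) ✓
  (2,4) → (φ(2),φ(4)) = (0,4) ∈ E(G2) ✓
  (2,5) → (φ(2),φ(5)) = (0,1) ∈ E(G2) ✓
  (3,4) → (φ(3),φ(4)) = (2,4) ∈ E(G2) ✓
  (3,5) → (φ(3),φ(5)) = (1,2) ∈ E(G2) ✓
All 9 edges of G1 map to edges of G2, and |E(G1)| = |E(G2)| = 9, so φ is a bijection on edges as well as vertices. Hence G1 ≅ G2.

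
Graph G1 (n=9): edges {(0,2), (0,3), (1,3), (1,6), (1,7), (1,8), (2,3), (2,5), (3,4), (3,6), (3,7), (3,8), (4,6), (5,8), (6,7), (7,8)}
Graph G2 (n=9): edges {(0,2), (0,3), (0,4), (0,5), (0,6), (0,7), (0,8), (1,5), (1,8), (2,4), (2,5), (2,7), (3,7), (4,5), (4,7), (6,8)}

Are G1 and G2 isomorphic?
Yes, isomorphic

The graphs are isomorphic.
One valid mapping φ: V(G1) → V(G2): 0→6, 1→4, 2→8, 3→0, 4→3, 5→1, 6→7, 7→2, 8→5

Verify φ preserves adjacency — for each edge of G1, its image is an edge of G2:
  (0,2) → (φ(0),φ(2)) = (6,8) ∈ E(G2) ✓
  (0,3) → (φ(0),φ(3)) = (0,6) ∈ E(G2) ✓
  (1,3) → (φ(1),φ(3)) = (0,4) ∈ E(G2) ✓
  (1,6) → (φ(1),φ(6)) = (4,7) ∈ E(G2) ✓
  (1,7) → (φ(1),φ(7)) = (2,4) ∈ E(G2) ✓
  (1,8) → (φ(1),φ(8)) = (4,5) ∈ E(G2) ✓
  (2,3) → (φ(2),φ(3)) = (0,8) ∈ E(G2) ✓
  (2,5) → (φ(2),φ(5)) = (1,8) ∈ E(G2) ✓
  (3,4) → (φ(3),φ(4)) = (0,3) ∈ E(G2) ✓
  (3,6) → (φ(3),φ(6)) = (0,7) ∈ E(G2) ✓
  (3,7) → (φ(3),φ(7)) = (0,2) ∈ E(G2) ✓
  (3,8) → (φ(3),φ(8)) = (0,5) ∈ E(G2) ✓
  (4,6) → (φ(4),φ(6)) = (3,7) ∈ E(G2) ✓
  (5,8) → (φ(5),φ(8)) = (1,5) ∈ E(G2) ✓
  (6,7) → (φ(6),φ(7)) = (2,7) ∈ E(G2) ✓
  (7,8) → (φ(7),φ(8)) = (2,5) ∈ E(G2) ✓
All 16 edges of G1 map to edges of G2, and |E(G1)| = |E(G2)| = 16, so φ is a bijection on edges as well as vertices. Hence G1 ≅ G2.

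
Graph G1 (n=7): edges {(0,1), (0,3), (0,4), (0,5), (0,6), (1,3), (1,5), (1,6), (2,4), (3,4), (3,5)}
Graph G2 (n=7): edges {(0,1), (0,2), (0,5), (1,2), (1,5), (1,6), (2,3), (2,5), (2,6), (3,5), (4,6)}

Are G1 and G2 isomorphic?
Yes, isomorphic

The graphs are isomorphic.
One valid mapping φ: V(G1) → V(G2): 0→2, 1→5, 2→4, 3→1, 4→6, 5→0, 6→3

Verify φ preserves adjacency — for each edge of G1, its image is an edge of G2:
  (0,1) → (φ(0),φ(1)) = (2,5) ∈ E(G2) ✓
  (0,3) → (φ(0),φ(3)) = (1,2) ∈ E(G2) ✓
  (0,4) → (φ(0),φ(4)) = (2,6) ∈ E(G2) ✓
  (0,5) → (φ(0),φ(5)) = (0,2) ∈ E(G2) ✓
  (0,6) → (φ(0),φ(6)) = (2,3) ∈ E(G2) ✓
  (1,3) → (φ(1),φ(3)) = (1,5) ∈ E(G2) ✓
  (1,5) → (φ(1),φ(5)) = (0,5) ∈ E(G2) ✓
  (1,6) → (φ(1),φ(6)) = (3,5) ∈ E(G2) ✓
  (2,4) → (φ(2),φ(4)) = (4,6) ∈ E(G2) ✓
  (3,4) → (φ(3),φ(4)) = (1,6) ∈ E(G2) ✓
  (3,5) → (φ(3),φ(5)) = (0,1) ∈ E(G2) ✓
All 11 edges of G1 map to edges of G2, and |E(G1)| = |E(G2)| = 11, so φ is a bijection on edges as well as vertices. Hence G1 ≅ G2.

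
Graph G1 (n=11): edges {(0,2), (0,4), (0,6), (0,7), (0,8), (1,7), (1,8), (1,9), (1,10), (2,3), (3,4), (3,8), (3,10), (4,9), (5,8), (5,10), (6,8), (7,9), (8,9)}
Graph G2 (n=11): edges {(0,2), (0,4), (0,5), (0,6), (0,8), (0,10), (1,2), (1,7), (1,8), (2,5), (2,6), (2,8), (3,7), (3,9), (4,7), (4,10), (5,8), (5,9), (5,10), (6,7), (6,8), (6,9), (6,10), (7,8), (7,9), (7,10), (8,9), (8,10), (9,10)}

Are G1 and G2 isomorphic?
No, not isomorphic

The graphs are NOT isomorphic.

Counting triangles (3-cliques): G1 has 3, G2 has 28.
Triangle count is an isomorphism invariant, so differing triangle counts rule out isomorphism.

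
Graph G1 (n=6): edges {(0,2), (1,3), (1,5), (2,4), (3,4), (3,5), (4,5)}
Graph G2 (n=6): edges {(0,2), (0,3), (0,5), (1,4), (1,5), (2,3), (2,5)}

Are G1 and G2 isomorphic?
Yes, isomorphic

The graphs are isomorphic.
One valid mapping φ: V(G1) → V(G2): 0→4, 1→3, 2→1, 3→0, 4→5, 5→2

Verify φ preserves adjacency — for each edge of G1, its image is an edge of G2:
  (0,2) → (φ(0),φ(2)) = (1,4) ∈ E(G2) ✓
  (1,3) → (φ(1),φ(3)) = (0,3) ∈ E(G2) ✓
  (1,5) → (φ(1),φ(5)) = (2,3) ∈ E(G2) ✓
  (2,4) → (φ(2),φ(4)) = (1,5) ∈ E(G2) ✓
  (3,4) → (φ(3),φ(4)) = (0,5) ∈ E(G2) ✓
  (3,5) → (φ(3),φ(5)) = (0,2) ∈ E(G2) ✓
  (4,5) → (φ(4),φ(5)) = (2,5) ∈ E(G2) ✓
All 7 edges of G1 map to edges of G2, and |E(G1)| = |E(G2)| = 7, so φ is a bijection on edges as well as vertices. Hence G1 ≅ G2.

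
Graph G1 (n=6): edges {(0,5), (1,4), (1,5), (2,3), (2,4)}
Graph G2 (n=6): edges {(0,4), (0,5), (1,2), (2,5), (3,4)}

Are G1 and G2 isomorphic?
Yes, isomorphic

The graphs are isomorphic.
One valid mapping φ: V(G1) → V(G2): 0→3, 1→0, 2→2, 3→1, 4→5, 5→4

Verify φ preserves adjacency — for each edge of G1, its image is an edge of G2:
  (0,5) → (φ(0),φ(5)) = (3,4) ∈ E(G2) ✓
  (1,4) → (φ(1),φ(4)) = (0,5) ∈ E(G2) ✓
  (1,5) → (φ(1),φ(5)) = (0,4) ∈ E(G2) ✓
  (2,3) → (φ(2),φ(3)) = (1,2) ∈ E(G2) ✓
  (2,4) → (φ(2),φ(4)) = (2,5) ∈ E(G2) ✓
All 5 edges of G1 map to edges of G2, and |E(G1)| = |E(G2)| = 5, so φ is a bijection on edges as well as vertices. Hence G1 ≅ G2.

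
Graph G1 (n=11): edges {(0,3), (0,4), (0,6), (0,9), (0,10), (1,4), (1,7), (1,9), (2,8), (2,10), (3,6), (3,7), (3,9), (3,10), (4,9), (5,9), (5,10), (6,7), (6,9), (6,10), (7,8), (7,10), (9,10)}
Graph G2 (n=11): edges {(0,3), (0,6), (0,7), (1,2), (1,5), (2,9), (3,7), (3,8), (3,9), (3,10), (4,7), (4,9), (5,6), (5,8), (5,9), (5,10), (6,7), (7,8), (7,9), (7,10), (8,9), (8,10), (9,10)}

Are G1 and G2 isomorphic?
Yes, isomorphic

The graphs are isomorphic.
One valid mapping φ: V(G1) → V(G2): 0→3, 1→6, 2→2, 3→10, 4→0, 5→4, 6→8, 7→5, 8→1, 9→7, 10→9

Verify φ preserves adjacency — for each edge of G1, its image is an edge of G2:
  (0,3) → (φ(0),φ(3)) = (3,10) ∈ E(G2) ✓
  (0,4) → (φ(0),φ(4)) = (0,3) ∈ E(G2) ✓
  (0,6) → (φ(0),φ(6)) = (3,8) ∈ E(G2) ✓
  (0,9) → (φ(0),φ(9)) = (3,7) ∈ E(G2) ✓
  (0,10) → (φ(0),φ(10)) = (3,9) ∈ E(G2) ✓
  (1,4) → (φ(1),φ(4)) = (0,6) ∈ E(G2) ✓
  (1,7) → (φ(1),φ(7)) = (5,6) ∈ E(G2) ✓
  (1,9) → (φ(1),φ(9)) = (6,7) ∈ E(G2) ✓
  (2,8) → (φ(2),φ(8)) = (1,2) ∈ E(G2) ✓
  (2,10) → (φ(2),φ(10)) = (2,9) ∈ E(G2) ✓
  (3,6) → (φ(3),φ(6)) = (8,10) ∈ E(G2) ✓
  (3,7) → (φ(3),φ(7)) = (5,10) ∈ E(G2) ✓
  (3,9) → (φ(3),φ(9)) = (7,10) ∈ E(G2) ✓
  (3,10) → (φ(3),φ(10)) = (9,10) ∈ E(G2) ✓
  (4,9) → (φ(4),φ(9)) = (0,7) ∈ E(G2) ✓
  (5,9) → (φ(5),φ(9)) = (4,7) ∈ E(G2) ✓
  (5,10) → (φ(5),φ(10)) = (4,9) ∈ E(G2) ✓
  (6,7) → (φ(6),φ(7)) = (5,8) ∈ E(G2) ✓
  (6,9) → (φ(6),φ(9)) = (7,8) ∈ E(G2) ✓
  (6,10) → (φ(6),φ(10)) = (8,9) ∈ E(G2) ✓
  (7,8) → (φ(7),φ(8)) = (1,5) ∈ E(G2) ✓
  (7,10) → (φ(7),φ(10)) = (5,9) ∈ E(G2) ✓
  (9,10) → (φ(9),φ(10)) = (7,9) ∈ E(G2) ✓
All 23 edges of G1 map to edges of G2, and |E(G1)| = |E(G2)| = 23, so φ is a bijection on edges as well as vertices. Hence G1 ≅ G2.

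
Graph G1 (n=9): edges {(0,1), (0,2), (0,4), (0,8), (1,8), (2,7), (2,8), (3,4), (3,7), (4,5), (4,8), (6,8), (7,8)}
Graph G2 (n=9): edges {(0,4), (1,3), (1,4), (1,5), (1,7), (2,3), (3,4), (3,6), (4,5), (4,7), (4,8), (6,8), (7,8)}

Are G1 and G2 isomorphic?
Yes, isomorphic

The graphs are isomorphic.
One valid mapping φ: V(G1) → V(G2): 0→1, 1→5, 2→7, 3→6, 4→3, 5→2, 6→0, 7→8, 8→4

Verify φ preserves adjacency — for each edge of G1, its image is an edge of G2:
  (0,1) → (φ(0),φ(1)) = (1,5) ∈ E(G2) ✓
  (0,2) → (φ(0),φ(2)) = (1,7) ∈ E(G2) ✓
  (0,4) → (φ(0),φ(4)) = (1,3) ∈ E(G2) ✓
  (0,8) → (φ(0),φ(8)) = (1,4) ∈ E(G2) ✓
  (1,8) → (φ(1),φ(8)) = (4,5) ∈ E(G2) ✓
  (2,7) → (φ(2),φ(7)) = (7,8) ∈ E(G2) ✓
  (2,8) → (φ(2),φ(8)) = (4,7) ∈ E(G2) ✓
  (3,4) → (φ(3),φ(4)) = (3,6) ∈ E(G2) ✓
  (3,7) → (φ(3),φ(7)) = (6,8) ∈ E(G2) ✓
  (4,5) → (φ(4),φ(5)) = (2,3) ∈ E(G2) ✓
  (4,8) → (φ(4),φ(8)) = (3,4) ∈ E(G2) ✓
  (6,8) → (φ(6),φ(8)) = (0,4) ∈ E(G2) ✓
  (7,8) → (φ(7),φ(8)) = (4,8) ∈ E(G2) ✓
All 13 edges of G1 map to edges of G2, and |E(G1)| = |E(G2)| = 13, so φ is a bijection on edges as well as vertices. Hence G1 ≅ G2.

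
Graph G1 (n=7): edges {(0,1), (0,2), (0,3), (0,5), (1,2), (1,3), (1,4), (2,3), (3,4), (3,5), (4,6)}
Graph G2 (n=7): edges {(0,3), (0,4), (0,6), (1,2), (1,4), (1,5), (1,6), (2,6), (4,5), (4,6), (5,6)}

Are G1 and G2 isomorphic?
Yes, isomorphic

The graphs are isomorphic.
One valid mapping φ: V(G1) → V(G2): 0→1, 1→4, 2→5, 3→6, 4→0, 5→2, 6→3

Verify φ preserves adjacency — for each edge of G1, its image is an edge of G2:
  (0,1) → (φ(0),φ(1)) = (1,4) ∈ E(G2) ✓
  (0,2) → (φ(0),φ(2)) = (1,5) ∈ E(G2) ✓
  (0,3) → (φ(0),φ(3)) = (1,6) ∈ E(G2) ✓
  (0,5) → (φ(0),φ(5)) = (1,2) ∈ E(G2) ✓
  (1,2) → (φ(1),φ(2)) = (4,5) ∈ E(G2) ✓
  (1,3) → (φ(1),φ(3)) = (4,6) ∈ E(G2) ✓
  (1,4) → (φ(1),φ(4)) = (0,4) ∈ E(G2) ✓
  (2,3) → (φ(2),φ(3)) = (5,6) ∈ E(G2) ✓
  (3,4) → (φ(3),φ(4)) = (0,6) ∈ E(G2) ✓
  (3,5) → (φ(3),φ(5)) = (2,6) ∈ E(G2) ✓
  (4,6) → (φ(4),φ(6)) = (0,3) ∈ E(G2) ✓
All 11 edges of G1 map to edges of G2, and |E(G1)| = |E(G2)| = 11, so φ is a bijection on edges as well as vertices. Hence G1 ≅ G2.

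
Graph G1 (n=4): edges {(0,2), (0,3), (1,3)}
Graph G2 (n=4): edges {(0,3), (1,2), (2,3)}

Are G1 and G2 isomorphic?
Yes, isomorphic

The graphs are isomorphic.
One valid mapping φ: V(G1) → V(G2): 0→2, 1→0, 2→1, 3→3

Verify φ preserves adjacency — for each edge of G1, its image is an edge of G2:
  (0,2) → (φ(0),φ(2)) = (1,2) ∈ E(G2) ✓
  (0,3) → (φ(0),φ(3)) = (2,3) ∈ E(G2) ✓
  (1,3) → (φ(1),φ(3)) = (0,3) ∈ E(G2) ✓
All 3 edges of G1 map to edges of G2, and |E(G1)| = |E(G2)| = 3, so φ is a bijection on edges as well as vertices. Hence G1 ≅ G2.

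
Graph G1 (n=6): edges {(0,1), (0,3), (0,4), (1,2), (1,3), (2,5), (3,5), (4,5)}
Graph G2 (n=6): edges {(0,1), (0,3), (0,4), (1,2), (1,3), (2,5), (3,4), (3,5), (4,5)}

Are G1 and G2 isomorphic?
No, not isomorphic

The graphs are NOT isomorphic.

Counting edges: G1 has 8 edge(s); G2 has 9 edge(s).
Edge count is an isomorphism invariant (a bijection on vertices induces a bijection on edges), so differing edge counts rule out isomorphism.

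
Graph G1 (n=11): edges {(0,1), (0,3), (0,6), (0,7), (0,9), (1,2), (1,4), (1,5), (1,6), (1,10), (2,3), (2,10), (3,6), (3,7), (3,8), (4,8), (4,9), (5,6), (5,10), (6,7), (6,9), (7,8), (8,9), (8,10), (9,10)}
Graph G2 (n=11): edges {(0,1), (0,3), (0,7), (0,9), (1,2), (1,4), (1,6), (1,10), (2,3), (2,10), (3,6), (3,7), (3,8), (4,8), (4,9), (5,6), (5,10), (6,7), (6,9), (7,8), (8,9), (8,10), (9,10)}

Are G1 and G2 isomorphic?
No, not isomorphic

The graphs are NOT isomorphic.

Counting edges: G1 has 25 edge(s); G2 has 23 edge(s).
Edge count is an isomorphism invariant (a bijection on vertices induces a bijection on edges), so differing edge counts rule out isomorphism.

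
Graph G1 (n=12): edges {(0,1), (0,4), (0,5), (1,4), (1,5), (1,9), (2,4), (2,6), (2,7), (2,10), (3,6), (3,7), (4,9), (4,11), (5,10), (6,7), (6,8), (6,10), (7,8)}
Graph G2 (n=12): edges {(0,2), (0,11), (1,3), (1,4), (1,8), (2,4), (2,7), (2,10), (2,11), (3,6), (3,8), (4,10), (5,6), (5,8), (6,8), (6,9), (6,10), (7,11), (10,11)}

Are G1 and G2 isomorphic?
Yes, isomorphic

The graphs are isomorphic.
One valid mapping φ: V(G1) → V(G2): 0→3, 1→8, 2→10, 3→7, 4→6, 5→1, 6→2, 7→11, 8→0, 9→5, 10→4, 11→9

Verify φ preserves adjacency — for each edge of G1, its image is an edge of G2:
  (0,1) → (φ(0),φ(1)) = (3,8) ∈ E(G2) ✓
  (0,4) → (φ(0),φ(4)) = (3,6) ∈ E(G2) ✓
  (0,5) → (φ(0),φ(5)) = (1,3) ∈ E(G2) ✓
  (1,4) → (φ(1),φ(4)) = (6,8) ∈ E(G2) ✓
  (1,5) → (φ(1),φ(5)) = (1,8) ∈ E(G2) ✓
  (1,9) → (φ(1),φ(9)) = (5,8) ∈ E(G2) ✓
  (2,4) → (φ(2),φ(4)) = (6,10) ∈ E(G2) ✓
  (2,6) → (φ(2),φ(6)) = (2,10) ∈ E(G2) ✓
  (2,7) → (φ(2),φ(7)) = (10,11) ∈ E(G2) ✓
  (2,10) → (φ(2),φ(10)) = (4,10) ∈ E(G2) ✓
  (3,6) → (φ(3),φ(6)) = (2,7) ∈ E(G2) ✓
  (3,7) → (φ(3),φ(7)) = (7,11) ∈ E(G2) ✓
  (4,9) → (φ(4),φ(9)) = (5,6) ∈ E(G2) ✓
  (4,11) → (φ(4),φ(11)) = (6,9) ∈ E(G2) ✓
  (5,10) → (φ(5),φ(10)) = (1,4) ∈ E(G2) ✓
  (6,7) → (φ(6),φ(7)) = (2,11) ∈ E(G2) ✓
  (6,8) → (φ(6),φ(8)) = (0,2) ∈ E(G2) ✓
  (6,10) → (φ(6),φ(10)) = (2,4) ∈ E(G2) ✓
  (7,8) → (φ(7),φ(8)) = (0,11) ∈ E(G2) ✓
All 19 edges of G1 map to edges of G2, and |E(G1)| = |E(G2)| = 19, so φ is a bijection on edges as well as vertices. Hence G1 ≅ G2.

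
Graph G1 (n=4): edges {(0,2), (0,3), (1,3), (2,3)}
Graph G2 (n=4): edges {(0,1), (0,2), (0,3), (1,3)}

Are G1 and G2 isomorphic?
Yes, isomorphic

The graphs are isomorphic.
One valid mapping φ: V(G1) → V(G2): 0→3, 1→2, 2→1, 3→0

Verify φ preserves adjacency — for each edge of G1, its image is an edge of G2:
  (0,2) → (φ(0),φ(2)) = (1,3) ∈ E(G2) ✓
  (0,3) → (φ(0),φ(3)) = (0,3) ∈ E(G2) ✓
  (1,3) → (φ(1),φ(3)) = (0,2) ∈ E(G2) ✓
  (2,3) → (φ(2),φ(3)) = (0,1) ∈ E(G2) ✓
All 4 edges of G1 map to edges of G2, and |E(G1)| = |E(G2)| = 4, so φ is a bijection on edges as well as vertices. Hence G1 ≅ G2.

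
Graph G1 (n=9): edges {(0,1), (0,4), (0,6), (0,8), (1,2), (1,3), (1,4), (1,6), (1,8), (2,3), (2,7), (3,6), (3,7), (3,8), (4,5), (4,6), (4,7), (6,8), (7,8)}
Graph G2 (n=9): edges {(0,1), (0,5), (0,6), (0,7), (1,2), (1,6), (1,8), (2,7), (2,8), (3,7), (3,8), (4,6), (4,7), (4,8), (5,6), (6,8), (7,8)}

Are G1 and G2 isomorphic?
No, not isomorphic

The graphs are NOT isomorphic.

Counting triangles (3-cliques): G1 has 13, G2 has 8.
Triangle count is an isomorphism invariant, so differing triangle counts rule out isomorphism.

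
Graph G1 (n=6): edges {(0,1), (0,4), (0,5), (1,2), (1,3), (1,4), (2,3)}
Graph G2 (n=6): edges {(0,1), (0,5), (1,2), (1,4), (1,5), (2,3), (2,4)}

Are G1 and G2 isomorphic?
Yes, isomorphic

The graphs are isomorphic.
One valid mapping φ: V(G1) → V(G2): 0→2, 1→1, 2→0, 3→5, 4→4, 5→3

Verify φ preserves adjacency — for each edge of G1, its image is an edge of G2:
  (0,1) → (φ(0),φ(1)) = (1,2) ∈ E(G2) ✓
  (0,4) → (φ(0),φ(4)) = (2,4) ∈ E(G2) ✓
  (0,5) → (φ(0),φ(5)) = (2,3) ∈ E(G2) ✓
  (1,2) → (φ(1),φ(2)) = (0,1) ∈ E(G2) ✓
  (1,3) → (φ(1),φ(3)) = (1,5) ∈ E(G2) ✓
  (1,4) → (φ(1),φ(4)) = (1,4) ∈ E(G2) ✓
  (2,3) → (φ(2),φ(3)) = (0,5) ∈ E(G2) ✓
All 7 edges of G1 map to edges of G2, and |E(G1)| = |E(G2)| = 7, so φ is a bijection on edges as well as vertices. Hence G1 ≅ G2.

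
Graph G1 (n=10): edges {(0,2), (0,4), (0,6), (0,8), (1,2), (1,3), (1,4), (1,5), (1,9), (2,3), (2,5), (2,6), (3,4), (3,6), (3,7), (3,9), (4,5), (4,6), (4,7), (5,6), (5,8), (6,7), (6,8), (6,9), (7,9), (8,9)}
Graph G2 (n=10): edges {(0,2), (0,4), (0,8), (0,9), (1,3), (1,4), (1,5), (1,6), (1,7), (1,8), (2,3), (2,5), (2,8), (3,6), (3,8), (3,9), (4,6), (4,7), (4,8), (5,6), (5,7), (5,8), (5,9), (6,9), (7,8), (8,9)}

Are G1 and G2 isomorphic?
Yes, isomorphic

The graphs are isomorphic.
One valid mapping φ: V(G1) → V(G2): 0→2, 1→6, 2→3, 3→1, 4→5, 5→9, 6→8, 7→7, 8→0, 9→4

Verify φ preserves adjacency — for each edge of G1, its image is an edge of G2:
  (0,2) → (φ(0),φ(2)) = (2,3) ∈ E(G2) ✓
  (0,4) → (φ(0),φ(4)) = (2,5) ∈ E(G2) ✓
  (0,6) → (φ(0),φ(6)) = (2,8) ∈ E(G2) ✓
  (0,8) → (φ(0),φ(8)) = (0,2) ∈ E(G2) ✓
  (1,2) → (φ(1),φ(2)) = (3,6) ∈ E(G2) ✓
  (1,3) → (φ(1),φ(3)) = (1,6) ∈ E(G2) ✓
  (1,4) → (φ(1),φ(4)) = (5,6) ∈ E(G2) ✓
  (1,5) → (φ(1),φ(5)) = (6,9) ∈ E(G2) ✓
  (1,9) → (φ(1),φ(9)) = (4,6) ∈ E(G2) ✓
  (2,3) → (φ(2),φ(3)) = (1,3) ∈ E(G2) ✓
  (2,5) → (φ(2),φ(5)) = (3,9) ∈ E(G2) ✓
  (2,6) → (φ(2),φ(6)) = (3,8) ∈ E(G2) ✓
  (3,4) → (φ(3),φ(4)) = (1,5) ∈ E(G2) ✓
  (3,6) → (φ(3),φ(6)) = (1,8) ∈ E(G2) ✓
  (3,7) → (φ(3),φ(7)) = (1,7) ∈ E(G2) ✓
  (3,9) → (φ(3),φ(9)) = (1,4) ∈ E(G2) ✓
  (4,5) → (φ(4),φ(5)) = (5,9) ∈ E(G2) ✓
  (4,6) → (φ(4),φ(6)) = (5,8) ∈ E(G2) ✓
  (4,7) → (φ(4),φ(7)) = (5,7) ∈ E(G2) ✓
  (5,6) → (φ(5),φ(6)) = (8,9) ∈ E(G2) ✓
  (5,8) → (φ(5),φ(8)) = (0,9) ∈ E(G2) ✓
  (6,7) → (φ(6),φ(7)) = (7,8) ∈ E(G2) ✓
  (6,8) → (φ(6),φ(8)) = (0,8) ∈ E(G2) ✓
  (6,9) → (φ(6),φ(9)) = (4,8) ∈ E(G2) ✓
  (7,9) → (φ(7),φ(9)) = (4,7) ∈ E(G2) ✓
  (8,9) → (φ(8),φ(9)) = (0,4) ∈ E(G2) ✓
All 26 edges of G1 map to edges of G2, and |E(G1)| = |E(G2)| = 26, so φ is a bijection on edges as well as vertices. Hence G1 ≅ G2.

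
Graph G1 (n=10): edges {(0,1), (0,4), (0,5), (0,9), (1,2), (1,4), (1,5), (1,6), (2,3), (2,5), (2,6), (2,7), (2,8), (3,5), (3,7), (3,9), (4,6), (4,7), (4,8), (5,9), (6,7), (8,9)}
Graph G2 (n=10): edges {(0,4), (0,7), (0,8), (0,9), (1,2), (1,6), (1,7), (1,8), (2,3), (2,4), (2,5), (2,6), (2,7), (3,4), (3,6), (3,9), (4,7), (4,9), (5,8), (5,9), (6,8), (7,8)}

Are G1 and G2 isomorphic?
Yes, isomorphic

The graphs are isomorphic.
One valid mapping φ: V(G1) → V(G2): 0→0, 1→7, 2→2, 3→3, 4→8, 5→4, 6→1, 7→6, 8→5, 9→9

Verify φ preserves adjacency — for each edge of G1, its image is an edge of G2:
  (0,1) → (φ(0),φ(1)) = (0,7) ∈ E(G2) ✓
  (0,4) → (φ(0),φ(4)) = (0,8) ∈ E(G2) ✓
  (0,5) → (φ(0),φ(5)) = (0,4) ∈ E(G2) ✓
  (0,9) → (φ(0),φ(9)) = (0,9) ∈ E(G2) ✓
  (1,2) → (φ(1),φ(2)) = (2,7) ∈ E(G2) ✓
  (1,4) → (φ(1),φ(4)) = (7,8) ∈ E(G2) ✓
  (1,5) → (φ(1),φ(5)) = (4,7) ∈ E(G2) ✓
  (1,6) → (φ(1),φ(6)) = (1,7) ∈ E(G2) ✓
  (2,3) → (φ(2),φ(3)) = (2,3) ∈ E(G2) ✓
  (2,5) → (φ(2),φ(5)) = (2,4) ∈ E(G2) ✓
  (2,6) → (φ(2),φ(6)) = (1,2) ∈ E(G2) ✓
  (2,7) → (φ(2),φ(7)) = (2,6) ∈ E(G2) ✓
  (2,8) → (φ(2),φ(8)) = (2,5) ∈ E(G2) ✓
  (3,5) → (φ(3),φ(5)) = (3,4) ∈ E(G2) ✓
  (3,7) → (φ(3),φ(7)) = (3,6) ∈ E(G2) ✓
  (3,9) → (φ(3),φ(9)) = (3,9) ∈ E(G2) ✓
  (4,6) → (φ(4),φ(6)) = (1,8) ∈ E(G2) ✓
  (4,7) → (φ(4),φ(7)) = (6,8) ∈ E(G2) ✓
  (4,8) → (φ(4),φ(8)) = (5,8) ∈ E(G2) ✓
  (5,9) → (φ(5),φ(9)) = (4,9) ∈ E(G2) ✓
  (6,7) → (φ(6),φ(7)) = (1,6) ∈ E(G2) ✓
  (8,9) → (φ(8),φ(9)) = (5,9) ∈ E(G2) ✓
All 22 edges of G1 map to edges of G2, and |E(G1)| = |E(G2)| = 22, so φ is a bijection on edges as well as vertices. Hence G1 ≅ G2.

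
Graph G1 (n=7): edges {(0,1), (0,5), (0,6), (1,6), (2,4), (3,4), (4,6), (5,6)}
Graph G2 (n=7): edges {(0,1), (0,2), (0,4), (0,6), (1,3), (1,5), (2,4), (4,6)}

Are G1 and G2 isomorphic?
Yes, isomorphic

The graphs are isomorphic.
One valid mapping φ: V(G1) → V(G2): 0→4, 1→6, 2→3, 3→5, 4→1, 5→2, 6→0

Verify φ preserves adjacency — for each edge of G1, its image is an edge of G2:
  (0,1) → (φ(0),φ(1)) = (4,6) ∈ E(G2) ✓
  (0,5) → (φ(0),φ(5)) = (2,4) ∈ E(G2) ✓
  (0,6) → (φ(0),φ(6)) = (0,4) ∈ E(G2) ✓
  (1,6) → (φ(1),φ(6)) = (0,6) ∈ E(G2) ✓
  (2,4) → (φ(2),φ(4)) = (1,3) ∈ E(G2) ✓
  (3,4) → (φ(3),φ(4)) = (1,5) ∈ E(G2) ✓
  (4,6) → (φ(4),φ(6)) = (0,1) ∈ E(G2) ✓
  (5,6) → (φ(5),φ(6)) = (0,2) ∈ E(G2) ✓
All 8 edges of G1 map to edges of G2, and |E(G1)| = |E(G2)| = 8, so φ is a bijection on edges as well as vertices. Hence G1 ≅ G2.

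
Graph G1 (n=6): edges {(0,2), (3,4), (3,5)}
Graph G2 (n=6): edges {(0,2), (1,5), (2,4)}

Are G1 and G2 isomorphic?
Yes, isomorphic

The graphs are isomorphic.
One valid mapping φ: V(G1) → V(G2): 0→1, 1→3, 2→5, 3→2, 4→4, 5→0

Verify φ preserves adjacency — for each edge of G1, its image is an edge of G2:
  (0,2) → (φ(0),φ(2)) = (1,5) ∈ E(G2) ✓
  (3,4) → (φ(3),φ(4)) = (2,4) ∈ E(G2) ✓
  (3,5) → (φ(3),φ(5)) = (0,2) ∈ E(G2) ✓
All 3 edges of G1 map to edges of G2, and |E(G1)| = |E(G2)| = 3, so φ is a bijection on edges as well as vertices. Hence G1 ≅ G2.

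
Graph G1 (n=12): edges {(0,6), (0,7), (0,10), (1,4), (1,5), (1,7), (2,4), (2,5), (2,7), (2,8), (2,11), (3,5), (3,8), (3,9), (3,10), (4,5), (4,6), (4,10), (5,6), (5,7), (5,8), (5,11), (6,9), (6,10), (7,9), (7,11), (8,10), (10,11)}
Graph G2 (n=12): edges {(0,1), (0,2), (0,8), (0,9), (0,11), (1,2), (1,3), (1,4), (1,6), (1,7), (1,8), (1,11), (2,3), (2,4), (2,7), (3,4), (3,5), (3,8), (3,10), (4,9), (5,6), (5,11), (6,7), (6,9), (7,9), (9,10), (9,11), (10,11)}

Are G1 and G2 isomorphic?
Yes, isomorphic

The graphs are isomorphic.
One valid mapping φ: V(G1) → V(G2): 0→10, 1→8, 2→2, 3→6, 4→0, 5→1, 6→11, 7→3, 8→7, 9→5, 10→9, 11→4

Verify φ preserves adjacency — for each edge of G1, its image is an edge of G2:
  (0,6) → (φ(0),φ(6)) = (10,11) ∈ E(G2) ✓
  (0,7) → (φ(0),φ(7)) = (3,10) ∈ E(G2) ✓
  (0,10) → (φ(0),φ(10)) = (9,10) ∈ E(G2) ✓
  (1,4) → (φ(1),φ(4)) = (0,8) ∈ E(G2) ✓
  (1,5) → (φ(1),φ(5)) = (1,8) ∈ E(G2) ✓
  (1,7) → (φ(1),φ(7)) = (3,8) ∈ E(G2) ✓
  (2,4) → (φ(2),φ(4)) = (0,2) ∈ E(G2) ✓
  (2,5) → (φ(2),φ(5)) = (1,2) ∈ E(G2) ✓
  (2,7) → (φ(2),φ(7)) = (2,3) ∈ E(G2) ✓
  (2,8) → (φ(2),φ(8)) = (2,7) ∈ E(G2) ✓
  (2,11) → (φ(2),φ(11)) = (2,4) ∈ E(G2) ✓
  (3,5) → (φ(3),φ(5)) = (1,6) ∈ E(G2) ✓
  (3,8) → (φ(3),φ(8)) = (6,7) ∈ E(G2) ✓
  (3,9) → (φ(3),φ(9)) = (5,6) ∈ E(G2) ✓
  (3,10) → (φ(3),φ(10)) = (6,9) ∈ E(G2) ✓
  (4,5) → (φ(4),φ(5)) = (0,1) ∈ E(G2) ✓
  (4,6) → (φ(4),φ(6)) = (0,11) ∈ E(G2) ✓
  (4,10) → (φ(4),φ(10)) = (0,9) ∈ E(G2) ✓
  (5,6) → (φ(5),φ(6)) = (1,11) ∈ E(G2) ✓
  (5,7) → (φ(5),φ(7)) = (1,3) ∈ E(G2) ✓
  (5,8) → (φ(5),φ(8)) = (1,7) ∈ E(G2) ✓
  (5,11) → (φ(5),φ(11)) = (1,4) ∈ E(G2) ✓
  (6,9) → (φ(6),φ(9)) = (5,11) ∈ E(G2) ✓
  (6,10) → (φ(6),φ(10)) = (9,11) ∈ E(G2) ✓
  (7,9) → (φ(7),φ(9)) = (3,5) ∈ E(G2) ✓
  (7,11) → (φ(7),φ(11)) = (3,4) ∈ E(G2) ✓
  (8,10) → (φ(8),φ(10)) = (7,9) ∈ E(G2) ✓
  (10,11) → (φ(10),φ(11)) = (4,9) ∈ E(G2) ✓
All 28 edges of G1 map to edges of G2, and |E(G1)| = |E(G2)| = 28, so φ is a bijection on edges as well as vertices. Hence G1 ≅ G2.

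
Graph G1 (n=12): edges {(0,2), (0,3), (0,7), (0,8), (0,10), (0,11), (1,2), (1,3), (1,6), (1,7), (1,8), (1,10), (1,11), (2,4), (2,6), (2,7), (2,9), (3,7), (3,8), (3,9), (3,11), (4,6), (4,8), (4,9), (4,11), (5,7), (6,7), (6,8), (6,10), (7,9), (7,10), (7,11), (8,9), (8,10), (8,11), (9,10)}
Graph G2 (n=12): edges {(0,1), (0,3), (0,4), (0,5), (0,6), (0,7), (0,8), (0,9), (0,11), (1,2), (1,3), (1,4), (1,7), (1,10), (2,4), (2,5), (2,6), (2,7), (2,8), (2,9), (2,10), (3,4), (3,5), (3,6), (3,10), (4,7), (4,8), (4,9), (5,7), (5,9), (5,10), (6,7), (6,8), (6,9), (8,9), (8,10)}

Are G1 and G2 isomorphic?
Yes, isomorphic

The graphs are isomorphic.
One valid mapping φ: V(G1) → V(G2): 0→6, 1→4, 2→3, 3→9, 4→10, 5→11, 6→1, 7→0, 8→2, 9→5, 10→7, 11→8

Verify φ preserves adjacency — for each edge of G1, its image is an edge of G2:
  (0,2) → (φ(0),φ(2)) = (3,6) ∈ E(G2) ✓
  (0,3) → (φ(0),φ(3)) = (6,9) ∈ E(G2) ✓
  (0,7) → (φ(0),φ(7)) = (0,6) ∈ E(G2) ✓
  (0,8) → (φ(0),φ(8)) = (2,6) ∈ E(G2) ✓
  (0,10) → (φ(0),φ(10)) = (6,7) ∈ E(G2) ✓
  (0,11) → (φ(0),φ(11)) = (6,8) ∈ E(G2) ✓
  (1,2) → (φ(1),φ(2)) = (3,4) ∈ E(G2) ✓
  (1,3) → (φ(1),φ(3)) = (4,9) ∈ E(G2) ✓
  (1,6) → (φ(1),φ(6)) = (1,4) ∈ E(G2) ✓
  (1,7) → (φ(1),φ(7)) = (0,4) ∈ E(G2) ✓
  (1,8) → (φ(1),φ(8)) = (2,4) ∈ E(G2) ✓
  (1,10) → (φ(1),φ(10)) = (4,7) ∈ E(G2) ✓
  (1,11) → (φ(1),φ(11)) = (4,8) ∈ E(G2) ✓
  (2,4) → (φ(2),φ(4)) = (3,10) ∈ E(G2) ✓
  (2,6) → (φ(2),φ(6)) = (1,3) ∈ E(G2) ✓
  (2,7) → (φ(2),φ(7)) = (0,3) ∈ E(G2) ✓
  (2,9) → (φ(2),φ(9)) = (3,5) ∈ E(G2) ✓
  (3,7) → (φ(3),φ(7)) = (0,9) ∈ E(G2) ✓
  (3,8) → (φ(3),φ(8)) = (2,9) ∈ E(G2) ✓
  (3,9) → (φ(3),φ(9)) = (5,9) ∈ E(G2) ✓
  (3,11) → (φ(3),φ(11)) = (8,9) ∈ E(G2) ✓
  (4,6) → (φ(4),φ(6)) = (1,10) ∈ E(G2) ✓
  (4,8) → (φ(4),φ(8)) = (2,10) ∈ E(G2) ✓
  (4,9) → (φ(4),φ(9)) = (5,10) ∈ E(G2) ✓
  (4,11) → (φ(4),φ(11)) = (8,10) ∈ E(G2) ✓
  (5,7) → (φ(5),φ(7)) = (0,11) ∈ E(G2) ✓
  (6,7) → (φ(6),φ(7)) = (0,1) ∈ E(G2) ✓
  (6,8) → (φ(6),φ(8)) = (1,2) ∈ E(G2) ✓
  (6,10) → (φ(6),φ(10)) = (1,7) ∈ E(G2) ✓
  (7,9) → (φ(7),φ(9)) = (0,5) ∈ E(G2) ✓
  (7,10) → (φ(7),φ(10)) = (0,7) ∈ E(G2) ✓
  (7,11) → (φ(7),φ(11)) = (0,8) ∈ E(G2) ✓
  (8,9) → (φ(8),φ(9)) = (2,5) ∈ E(G2) ✓
  (8,10) → (φ(8),φ(10)) = (2,7) ∈ E(G2) ✓
  (8,11) → (φ(8),φ(11)) = (2,8) ∈ E(G2) ✓
  (9,10) → (φ(9),φ(10)) = (5,7) ∈ E(G2) ✓
All 36 edges of G1 map to edges of G2, and |E(G1)| = |E(G2)| = 36, so φ is a bijection on edges as well as vertices. Hence G1 ≅ G2.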